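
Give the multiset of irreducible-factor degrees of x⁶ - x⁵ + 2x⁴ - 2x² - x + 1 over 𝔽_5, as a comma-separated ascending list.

Write h(x) = x⁶ - x⁵ + 2x⁴ - 2x² - x + 1.
Roots in 𝔽_5: h(0) = 1; h(1) = 0 → root; h(2) = 0 → root; h(3) = 3; h(4) = 4.
Linear factors from roots: (x - 1), (x - 2).
Complete factorization: h(x) = (x - 2)·(x - 1)·(x² + 2)·(x² + 2x - 1).
Factor degrees with multiplicity: 1 + 1 + 2 + 2 = 6.

1, 1, 2, 2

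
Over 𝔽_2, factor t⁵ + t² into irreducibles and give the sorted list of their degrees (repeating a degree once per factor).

Write h(t) = t⁵ + t².
Roots in 𝔽_2: h(0) = 0 → root; h(1) = 0 → root.
Linear factors from roots: (t), (t + 1).
Complete factorization: h(t) = (t + 1)·(t)^2·(t² + t + 1).
Factor degrees with multiplicity: 1 + 1 + 1 + 2 = 5.

1, 1, 1, 2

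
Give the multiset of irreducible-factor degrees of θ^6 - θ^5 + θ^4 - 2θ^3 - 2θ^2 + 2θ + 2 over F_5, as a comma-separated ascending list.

Write f(θ) = θ^6 - θ^5 + θ^4 - 2θ^3 - 2θ^2 + 2θ + 2.
Roots in F_5: f(0) = 2; f(1) = 1; f(2) = 0 → root; f(3) = 3; f(4) = 3.
Linear factors from roots: (θ - 2).
Complete factorization: f(θ) = (θ - 2)·(θ^2 + 2θ - 1)·(θ^3 - θ^2 + θ + 1).
Factor degrees with multiplicity: 1 + 2 + 3 = 6.

1, 2, 3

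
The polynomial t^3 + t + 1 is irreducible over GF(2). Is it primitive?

Yes

Write f(t) = t^3 + t + 1.
|GF(2^3)^×| = 2^3 − 1 = 7. Prime factorization: 7 = 7.
f is primitive ⇔ t has order 7 in GF(2)[t]/(f), i.e. t^(7/q) ≠ 1 for each prime q | 7.
t^(1) mod f = t.
None equal 1, so t has full order 7; f is primitive.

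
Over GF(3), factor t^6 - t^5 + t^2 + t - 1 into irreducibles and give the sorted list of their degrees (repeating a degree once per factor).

Write g(t) = t^6 - t^5 + t^2 + t - 1.
Roots in GF(3): g(0) = 2; g(1) = 1; g(2) = 1.
Complete factorization: g(t) = (t^2 + 1)·(t^4 - t^3 - t^2 + t - 1).
Factor degrees with multiplicity: 2 + 4 = 6.

2, 4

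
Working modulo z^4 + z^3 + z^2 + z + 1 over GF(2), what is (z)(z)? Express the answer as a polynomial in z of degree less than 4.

Multiply in GF(2)[z]: (z)·(z) = z^2.
Reduced: z^2.

z^2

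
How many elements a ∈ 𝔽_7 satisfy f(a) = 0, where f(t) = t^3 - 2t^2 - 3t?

Evaluate at each of the 7 elements of 𝔽_7:
f(0) = 0 → root; f(1) = 3; f(2) = 1; f(3) = 0 → root; f(4) = 6; f(5) = 4; f(6) = 0 → root.
Roots: {0, 3, 6}.

3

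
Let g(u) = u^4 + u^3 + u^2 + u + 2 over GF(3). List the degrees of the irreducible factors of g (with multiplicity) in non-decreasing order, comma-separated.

Roots in GF(3): g(0) = 2; g(1) = 0 → root; g(2) = 2.
Linear factors from roots: (u + 2).
Complete factorization: g(u) = (u + 2)·(u^3 + 2u^2 + 1).
Factor degrees with multiplicity: 1 + 3 = 4.

1, 3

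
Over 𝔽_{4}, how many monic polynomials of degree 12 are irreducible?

1397740

x^(4^12) − x is the product of all monic irreducibles of degree dividing 12; Möbius inversion gives N = (1/12) Σ μ(12/d)·4^d.
Divisors of 12: 1, 2, 3, 4, 6, 12; μ(12/d) for each: 0, 1, 0, -1, -1, 1.
Σ = 4^2 − 4^4 − 4^6 + 4^12 = 16772880.
N = 16772880/12 = 1397740.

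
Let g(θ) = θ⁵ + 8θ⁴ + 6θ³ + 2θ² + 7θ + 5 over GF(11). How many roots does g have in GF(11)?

2

Evaluate at each of the 11 elements of GF(11):
g(0) = 5; g(1) = 7; g(2) = 4; g(3) = 8; g(4) = 1; g(5) = 0 → root; g(6) = 1; g(7) = 0 → root; g(8) = 3; g(9) = 3; g(10) = 1.
Roots: {5, 7}.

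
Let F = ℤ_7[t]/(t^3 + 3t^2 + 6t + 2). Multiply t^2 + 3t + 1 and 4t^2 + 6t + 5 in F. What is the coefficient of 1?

Multiply in ℤ_7[t]: (t^2 + 3t + 1)·(4t^2 + 6t + 5) = 4t^4 + 4t^3 + 6t^2 + 5.
Reduce using t^3 ≡ 4t^2 + t + 5 (mod t^3 + 3t^2 + 6t + 2).
Reduced: 6t^2 + 5t.

0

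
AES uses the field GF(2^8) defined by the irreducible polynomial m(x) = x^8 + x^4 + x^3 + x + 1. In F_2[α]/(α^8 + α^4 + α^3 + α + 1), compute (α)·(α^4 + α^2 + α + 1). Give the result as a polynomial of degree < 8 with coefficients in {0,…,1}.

α^5 + α^3 + α^2 + α

Multiply in F_2[α]: (α)·(α^4 + α^2 + α + 1) = α^5 + α^3 + α^2 + α.
Reduced: α^5 + α^3 + α^2 + α.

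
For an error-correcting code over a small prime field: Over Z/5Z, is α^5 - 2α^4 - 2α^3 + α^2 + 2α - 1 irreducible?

Yes

Write m(α) = α^5 - 2α^4 - 2α^3 + α^2 + 2α - 1.
Check for roots in Z/5Z: m(0) = 4; m(1) = 4; m(2) = 1; m(3) = 1; m(4) = 2.
No roots, so no linear factors.
Degree-2 irreducible divisors: test the 10 monic irreducibles of degree 2 over GF(5).
None of them divide m (all give nonzero remainder).
No irreducible factor of degree ≤ 2 exists, so m is irreducible over GF(5).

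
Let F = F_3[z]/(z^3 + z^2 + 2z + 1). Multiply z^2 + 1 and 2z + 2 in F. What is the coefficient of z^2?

0

Multiply in F_3[z]: (z^2 + 1)·(2z + 2) = 2z^3 + 2z^2 + 2z + 2.
Reduce using z^3 ≡ 2z^2 + z + 2 (mod z^3 + z^2 + 2z + 1).
Reduced: z.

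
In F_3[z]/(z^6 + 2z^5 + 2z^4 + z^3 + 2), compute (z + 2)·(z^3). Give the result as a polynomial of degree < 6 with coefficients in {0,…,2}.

Multiply in F_3[z]: (z + 2)·(z^3) = z^4 + 2z^3.
Reduced: z^4 + 2z^3.

z^4 + 2z^3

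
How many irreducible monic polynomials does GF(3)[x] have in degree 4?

18

The number of monic irreducibles of degree 4 over GF(3) is (1/4)·Σ_{d∣4} μ(4/d) 3^d.
Divisors of 4: 1, 2, 4; μ(4/d) for each: 0, -1, 1.
Σ = − 3^2 + 3^4 = 72.
N = 72/4 = 18.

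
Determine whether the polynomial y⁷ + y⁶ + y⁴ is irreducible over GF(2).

No

Write h(y) = y⁷ + y⁶ + y⁴.
Check for roots in GF(2): h(0) = 0 → root; h(1) = 1.
h(0) = 0, so (y) divides h(y); h is reducible.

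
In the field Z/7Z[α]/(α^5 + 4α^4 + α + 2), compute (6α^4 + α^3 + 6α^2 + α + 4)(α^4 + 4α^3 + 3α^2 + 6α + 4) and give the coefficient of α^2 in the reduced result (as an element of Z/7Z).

2

Multiply in Z/7Z[α]: (6α^4 + α^3 + 6α^2 + α + 4)·(α^4 + 4α^3 + 3α^2 + 6α + 4) = 6α^8 + 4α^7 + α^5 + 3α^3 + 2.
Reduce using α^5 ≡ 3α^4 + 6α + 5 (mod α^5 + 4α^4 + α + 2).
Reduced: 3α^4 + 4α^3 + 2α^2 + 5α + 3.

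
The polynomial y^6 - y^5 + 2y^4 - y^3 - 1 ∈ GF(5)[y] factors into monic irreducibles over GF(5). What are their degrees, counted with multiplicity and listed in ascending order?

Write f(y) = y^6 - y^5 + 2y^4 - y^3 - 1.
Roots in GF(5): f(0) = 4; f(1) = 0 → root; f(2) = 0 → root; f(3) = 0 → root; f(4) = 4.
Linear factors from roots: (y - 1), (y - 2), (y + 2).
Complete factorization: f(y) = (y + 2)·(y - 2)·(y - 1)·(y^3 + y + 1).
Factor degrees with multiplicity: 1 + 1 + 1 + 3 = 6.

1, 1, 1, 3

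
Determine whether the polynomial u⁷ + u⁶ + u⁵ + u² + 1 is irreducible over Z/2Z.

Write m(u) = u⁷ + u⁶ + u⁵ + u² + 1.
Check for roots in Z/2Z: m(0) = 1; m(1) = 1.
No roots, so no linear factors.
Monic irreducibles of degree 2 over GF(2): u² + u + 1.
None of them divide m (all give nonzero remainder).
Monic irreducibles of degree 3 over GF(2): u³ + u + 1, u³ + u² + 1.
None of them divide m (all give nonzero remainder).
No irreducible factor of degree ≤ 3 exists, so m is irreducible over GF(2).

Yes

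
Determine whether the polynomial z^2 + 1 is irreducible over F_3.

Yes

Write h(z) = z^2 + 1.
Check for roots in F_3: h(0) = 1; h(1) = 2; h(2) = 2.
No roots. A degree-2 polynomial over a field with no linear factor is irreducible.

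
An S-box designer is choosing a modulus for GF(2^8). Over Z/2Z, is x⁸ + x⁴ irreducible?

No

Write P(x) = x⁸ + x⁴.
Check for roots in Z/2Z: P(0) = 0 → root; P(1) = 0 → root.
P(0) = 0, so (x) divides P(x); P is reducible.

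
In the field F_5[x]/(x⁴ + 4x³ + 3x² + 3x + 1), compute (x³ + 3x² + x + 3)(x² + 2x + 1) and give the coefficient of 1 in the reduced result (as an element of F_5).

Multiply in F_5[x]: (x³ + 3x² + x + 3)·(x² + 2x + 1) = x⁵ + 3x³ + 3x² + 2x + 3.
Reduce using x⁴ ≡ x³ + 2x² + 2x + 4 (mod x⁴ + 4x³ + 3x² + 3x + 1).
Reduced: x³ + 2x² + 3x + 2.

2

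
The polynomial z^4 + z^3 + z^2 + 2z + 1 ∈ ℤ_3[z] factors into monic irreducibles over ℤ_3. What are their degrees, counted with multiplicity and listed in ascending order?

Write g(z) = z^4 + z^3 + z^2 + 2z + 1.
Roots in ℤ_3: g(0) = 1; g(1) = 0 → root; g(2) = 0 → root.
Linear factors from roots: (z + 2), (z + 1).
Complete factorization: g(z) = (z + 1)·(z + 2)·(z^2 + z + 2).
Factor degrees with multiplicity: 1 + 1 + 2 = 4.

1, 1, 2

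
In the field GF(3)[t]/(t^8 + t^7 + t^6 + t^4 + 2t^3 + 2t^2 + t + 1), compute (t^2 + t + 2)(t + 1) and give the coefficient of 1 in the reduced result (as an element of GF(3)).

2

Multiply in GF(3)[t]: (t^2 + t + 2)·(t + 1) = t^3 + 2t^2 + 2.
Reduced: t^3 + 2t^2 + 2.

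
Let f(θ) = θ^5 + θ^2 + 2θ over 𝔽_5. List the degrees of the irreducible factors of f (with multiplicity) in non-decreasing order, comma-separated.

Roots in 𝔽_5: f(0) = 0 → root; f(1) = 4; f(2) = 0 → root; f(3) = 3; f(4) = 3.
Linear factors from roots: (θ), (θ - 2).
Complete factorization: f(θ) = (θ)·(θ - 2)·(θ^3 + 2θ^2 - θ - 1).
Factor degrees with multiplicity: 1 + 1 + 3 = 5.

1, 1, 3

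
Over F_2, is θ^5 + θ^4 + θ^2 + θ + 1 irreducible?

Yes

Write P(θ) = θ^5 + θ^4 + θ^2 + θ + 1.
Check for roots in F_2: P(0) = 1; P(1) = 1.
No roots, so no linear factors.
Monic irreducibles of degree 2 over GF(2): θ^2 + θ + 1.
None of them divide P (all give nonzero remainder).
No irreducible factor of degree ≤ 2 exists, so P is irreducible over GF(2).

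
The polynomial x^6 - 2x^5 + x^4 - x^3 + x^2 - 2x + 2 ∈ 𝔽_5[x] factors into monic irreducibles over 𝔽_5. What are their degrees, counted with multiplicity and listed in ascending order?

1, 1, 1, 3

Write h(x) = x^6 - 2x^5 + x^4 - x^3 + x^2 - 2x + 2.
Roots in 𝔽_5: h(0) = 2; h(1) = 0 → root; h(2) = 0 → root; h(3) = 2; h(4) = 0 → root.
Linear factors from roots: (x - 1), (x - 2), (x + 1).
Complete factorization: h(x) = (x + 1)·(x - 2)·(x - 1)·(x^3 + 2x + 1).
Factor degrees with multiplicity: 1 + 1 + 1 + 3 = 6.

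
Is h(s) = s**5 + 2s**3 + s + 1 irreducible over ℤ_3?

No

Check for roots in ℤ_3: h(0) = 1; h(1) = 2; h(2) = 0 → root.
h(2) = 0, so (s − 2) divides h(s); h is reducible.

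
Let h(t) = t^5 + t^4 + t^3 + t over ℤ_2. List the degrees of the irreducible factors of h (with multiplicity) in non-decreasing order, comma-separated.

1, 1, 3

Roots in ℤ_2: h(0) = 0 → root; h(1) = 0 → root.
Linear factors from roots: (t), (t + 1).
Complete factorization: h(t) = (t)·(t + 1)·(t^3 + t + 1).
Factor degrees with multiplicity: 1 + 1 + 3 = 5.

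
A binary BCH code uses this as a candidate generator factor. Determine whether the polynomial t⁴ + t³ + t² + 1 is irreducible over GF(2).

Write h(t) = t⁴ + t³ + t² + 1.
Check for roots in GF(2): h(0) = 1; h(1) = 0 → root.
h(1) = 0, so (t − 1) divides h(t); h is reducible.

No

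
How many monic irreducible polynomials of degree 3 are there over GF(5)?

40

x^(5^3) − x is the product of all monic irreducibles of degree dividing 3; Möbius inversion gives N = (1/3) Σ μ(3/d)·5^d.
Divisors of 3: 1, 3; μ(3/d) for each: -1, 1.
Σ = − 5^1 + 5^3 = 120.
N = 120/3 = 40.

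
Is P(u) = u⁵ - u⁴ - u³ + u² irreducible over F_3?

No

Check for roots in F_3: P(0) = 0 → root; P(1) = 0 → root; P(2) = 0 → root.
P(0) = 0, so (u) divides P(u); P is reducible.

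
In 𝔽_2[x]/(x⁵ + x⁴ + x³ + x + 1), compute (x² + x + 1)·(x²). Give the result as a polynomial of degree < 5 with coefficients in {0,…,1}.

Multiply in 𝔽_2[x]: (x² + x + 1)·(x²) = x⁴ + x³ + x².
Reduced: x⁴ + x³ + x².

x^4 + x^3 + x^2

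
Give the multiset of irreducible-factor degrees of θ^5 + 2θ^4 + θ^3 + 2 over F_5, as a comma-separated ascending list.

5

Write g(θ) = θ^5 + 2θ^4 + θ^3 + 2.
Roots in F_5: g(0) = 2; g(1) = 1; g(2) = 4; g(3) = 4; g(4) = 2.
Complete factorization: g(θ) = (θ^5 + 2θ^4 + θ^3 + 2).
Factor degrees with multiplicity: 5 = 5.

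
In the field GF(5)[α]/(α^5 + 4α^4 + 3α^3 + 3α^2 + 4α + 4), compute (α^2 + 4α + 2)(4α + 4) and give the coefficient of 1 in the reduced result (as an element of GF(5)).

3

Multiply in GF(5)[α]: (α^2 + 4α + 2)·(4α + 4) = 4α^3 + 4α + 3.
Reduced: 4α^3 + 4α + 3.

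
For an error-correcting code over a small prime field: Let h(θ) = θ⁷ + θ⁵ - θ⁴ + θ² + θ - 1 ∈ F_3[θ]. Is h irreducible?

Yes

Check for roots in F_3: h(0) = 2; h(1) = 2; h(2) = 2.
No roots, so no linear factors.
Monic irreducibles of degree 2 over GF(3): θ² + 1, θ² + θ - 1, θ² - θ - 1.
None of them divide h (all give nonzero remainder).
Degree-3 irreducible divisors: test the 8 monic irreducibles of degree 3 over GF(3).
None of them divide h (all give nonzero remainder).
No irreducible factor of degree ≤ 3 exists, so h is irreducible over GF(3).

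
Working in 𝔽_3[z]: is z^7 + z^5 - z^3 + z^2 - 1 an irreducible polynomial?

Yes

Write h(z) = z^7 + z^5 - z^3 + z^2 - 1.
Check for roots in 𝔽_3: h(0) = 2; h(1) = 1; h(2) = 2.
No roots, so no linear factors.
Monic irreducibles of degree 2 over GF(3): z^2 + 1, z^2 + z - 1, z^2 - z - 1.
None of them divide h (all give nonzero remainder).
Degree-3 irreducible divisors: test the 8 monic irreducibles of degree 3 over GF(3).
None of them divide h (all give nonzero remainder).
No irreducible factor of degree ≤ 3 exists, so h is irreducible over GF(3).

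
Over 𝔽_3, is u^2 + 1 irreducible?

Write m(u) = u^2 + 1.
Check for roots in 𝔽_3: m(0) = 1; m(1) = 2; m(2) = 2.
No roots. A degree-2 polynomial over a field with no linear factor is irreducible.

Yes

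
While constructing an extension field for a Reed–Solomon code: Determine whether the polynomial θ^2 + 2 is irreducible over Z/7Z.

Write m(θ) = θ^2 + 2.
Check for roots in Z/7Z: m(0) = 2; m(1) = 3; m(2) = 6; m(3) = 4; m(4) = 4; m(5) = 6; m(6) = 3.
No roots. A degree-2 polynomial over a field with no linear factor is irreducible.

Yes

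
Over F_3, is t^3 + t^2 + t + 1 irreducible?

No

Write g(t) = t^3 + t^2 + t + 1.
Check for roots in F_3: g(0) = 1; g(1) = 1; g(2) = 0 → root.
g(2) = 0, so (t − 2) divides g(t); g is reducible.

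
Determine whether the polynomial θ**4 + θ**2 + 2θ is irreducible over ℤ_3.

Write P(θ) = θ**4 + θ**2 + 2θ.
Check for roots in ℤ_3: P(0) = 0 → root; P(1) = 1; P(2) = 0 → root.
P(0) = 0, so (θ) divides P(θ); P is reducible.

No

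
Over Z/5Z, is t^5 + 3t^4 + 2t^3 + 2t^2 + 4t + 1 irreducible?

Write f(t) = t^5 + 3t^4 + 2t^3 + 2t^2 + 4t + 1.
Check for roots in Z/5Z: f(0) = 1; f(1) = 3; f(2) = 3; f(3) = 1; f(4) = 4.
No roots, so no linear factors.
Degree-2 irreducible divisors: test the 10 monic irreducibles of degree 2 over GF(5).
None of them divide f (all give nonzero remainder).
No irreducible factor of degree ≤ 2 exists, so f is irreducible over GF(5).

Yes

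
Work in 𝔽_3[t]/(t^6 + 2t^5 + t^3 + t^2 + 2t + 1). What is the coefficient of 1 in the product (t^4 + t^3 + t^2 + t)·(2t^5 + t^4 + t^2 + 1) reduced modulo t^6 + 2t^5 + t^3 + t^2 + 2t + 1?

Multiply in 𝔽_3[t]: (t^4 + t^3 + t^2 + t)·(2t^5 + t^4 + t^2 + 1) = 2t^9 + t^6 + 2t^5 + 2t^4 + 2t^3 + t^2 + t.
Reduce using t^6 ≡ t^5 + 2t^3 + 2t^2 + t + 2 (mod t^6 + 2t^5 + t^3 + t^2 + 2t + 1).
Reduced: 2t^5 + 2t^3 + 2.

2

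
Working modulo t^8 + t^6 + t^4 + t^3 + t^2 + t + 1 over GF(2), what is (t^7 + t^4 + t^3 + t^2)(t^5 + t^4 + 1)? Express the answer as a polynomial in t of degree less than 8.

t^7 + t^5 + t^3

Multiply in GF(2)[t]: (t^7 + t^4 + t^3 + t^2)·(t^5 + t^4 + 1) = t^12 + t^11 + t^9 + t^7 + t^6 + t^4 + t^3 + t^2.
Reduce using t^8 ≡ t^6 + t^4 + t^3 + t^2 + t + 1 (mod t^8 + t^6 + t^4 + t^3 + t^2 + t + 1).
Reduced: t^7 + t^5 + t^3.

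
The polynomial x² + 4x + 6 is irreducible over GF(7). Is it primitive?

No

Write f(x) = x² + 4x + 6.
|GF(7^2)^×| = 7^2 − 1 = 48. Prime factorization: 48 = 2^4·3.
f is primitive ⇔ x has order 48 in GF(7)[x]/(f), i.e. x^(48/q) ≠ 1 for each prime q | 48.
x^(24) mod f = 6.
x^(16) mod f = 1
Since x^(16) = 1, the order of x divides 16 < 48; not primitive.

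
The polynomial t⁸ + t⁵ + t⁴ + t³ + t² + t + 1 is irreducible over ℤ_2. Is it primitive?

Write f(t) = t⁸ + t⁵ + t⁴ + t³ + t² + t + 1.
|GF(2^8)^×| = 2^8 − 1 = 255. Prime factorization: 255 = 3·5·17.
f is primitive ⇔ t has order 255 in GF(2)[t]/(f), i.e. t^(255/q) ≠ 1 for each prime q | 255.
t^(85) mod f = 1
t^(51) mod f = t⁷ + t⁵ + t³ + t² + t + 1.
t^(15) mod f = t⁶ + t³ + t + 1.
Since t^(85) = 1, the order of t divides 85 < 255; not primitive.

No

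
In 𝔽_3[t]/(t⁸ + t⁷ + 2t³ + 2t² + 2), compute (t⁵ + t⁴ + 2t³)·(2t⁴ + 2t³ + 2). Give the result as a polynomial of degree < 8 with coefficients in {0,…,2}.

Multiply in 𝔽_3[t]: (t⁵ + t⁴ + 2t³)·(2t⁴ + 2t³ + 2) = 2t⁹ + t⁸ + t⁶ + 2t⁵ + 2t⁴ + t³.
Reduce using t⁸ ≡ 2t⁷ + t³ + t² + 1 (mod t⁸ + t⁷ + 2t³ + 2t² + 2).
Reduced: t⁷ + t⁶ + 2t⁵ + t⁴ + 2t³ + 2t² + 2t + 2.

t^7 + t^6 + 2t^5 + t^4 + 2t^3 + 2t^2 + 2t + 2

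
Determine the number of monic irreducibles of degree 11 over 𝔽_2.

186

By the necklace-counting formula, N_2(11) = (1/11) Σ_{d|11} μ(11/d)·2^d.
Divisors of 11: 1, 11; μ(11/d) for each: -1, 1.
Σ = − 2^1 + 2^11 = 2046.
N = 2046/11 = 186.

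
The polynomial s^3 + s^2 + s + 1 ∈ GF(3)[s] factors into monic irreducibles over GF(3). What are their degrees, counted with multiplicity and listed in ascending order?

Write g(s) = s^3 + s^2 + s + 1.
Roots in GF(3): g(0) = 1; g(1) = 1; g(2) = 0 → root.
Linear factors from roots: (s + 1).
Complete factorization: g(s) = (s + 1)·(s^2 + 1).
Factor degrees with multiplicity: 1 + 2 = 3.

1, 2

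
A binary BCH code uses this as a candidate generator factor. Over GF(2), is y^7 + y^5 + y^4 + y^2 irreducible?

Write m(y) = y^7 + y^5 + y^4 + y^2.
Check for roots in GF(2): m(0) = 0 → root; m(1) = 0 → root.
m(0) = 0, so (y) divides m(y); m is reducible.

No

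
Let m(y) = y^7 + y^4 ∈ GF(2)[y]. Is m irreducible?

Check for roots in GF(2): m(0) = 0 → root; m(1) = 0 → root.
m(0) = 0, so (y) divides m(y); m is reducible.

No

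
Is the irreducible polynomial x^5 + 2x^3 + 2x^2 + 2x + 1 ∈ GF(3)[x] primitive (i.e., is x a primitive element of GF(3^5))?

Write f(x) = x^5 + 2x^3 + 2x^2 + 2x + 1.
|GF(3^5)^×| = 3^5 − 1 = 242. Prime factorization: 242 = 2·11^2.
f is primitive ⇔ x has order 242 in GF(3)[x]/(f), i.e. x^(242/q) ≠ 1 for each prime q | 242.
x^(121) mod f = 2.
x^(22) mod f = 1
Since x^(22) = 1, the order of x divides 22 < 242; not primitive.

No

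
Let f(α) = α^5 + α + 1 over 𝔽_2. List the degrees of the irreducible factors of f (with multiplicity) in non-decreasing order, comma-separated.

2, 3

Roots in 𝔽_2: f(0) = 1; f(1) = 1.
Complete factorization: f(α) = (α^2 + α + 1)·(α^3 + α^2 + 1).
Factor degrees with multiplicity: 2 + 3 = 5.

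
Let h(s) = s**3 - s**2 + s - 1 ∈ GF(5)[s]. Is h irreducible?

No

Check for roots in GF(5): h(0) = 4; h(1) = 0 → root; h(2) = 0 → root; h(3) = 0 → root; h(4) = 1.
h(1) = 0, so (s − 1) divides h(s); h is reducible.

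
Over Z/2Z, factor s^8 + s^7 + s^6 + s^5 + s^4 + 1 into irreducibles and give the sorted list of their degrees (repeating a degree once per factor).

Write h(s) = s^8 + s^7 + s^6 + s^5 + s^4 + 1.
Roots in Z/2Z: h(0) = 1; h(1) = 0 → root.
Linear factors from roots: (s + 1).
Complete factorization: h(s) = (s + 1)^3·(s^2 + s + 1)·(s^3 + s^2 + 1).
Factor degrees with multiplicity: 1 + 1 + 1 + 2 + 3 = 8.

1, 1, 1, 2, 3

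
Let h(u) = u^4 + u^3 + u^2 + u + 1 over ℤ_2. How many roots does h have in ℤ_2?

0

Evaluate at each of the 2 elements of ℤ_2:
h(0) = 1; h(1) = 1.
No element is a root.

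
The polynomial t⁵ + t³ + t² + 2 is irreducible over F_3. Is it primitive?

Write f(t) = t⁵ + t³ + t² + 2.
|GF(3^5)^×| = 3^5 − 1 = 242. Prime factorization: 242 = 2·11^2.
f is primitive ⇔ t has order 242 in GF(3)[t]/(f), i.e. t^(242/q) ≠ 1 for each prime q | 242.
t^(121) mod f = 1
t^(22) mod f = t⁴ + 2t² + 2t + 2.
Since t^(121) = 1, the order of t divides 121 < 242; not primitive.

No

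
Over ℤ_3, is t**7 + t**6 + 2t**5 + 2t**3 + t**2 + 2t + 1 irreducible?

Write P(t) = t**7 + t**6 + 2t**5 + 2t**3 + t**2 + 2t + 1.
Check for roots in ℤ_3: P(0) = 1; P(1) = 1; P(2) = 2.
No roots, so no linear factors.
Monic irreducibles of degree 2 over GF(3): t**2 + 1, t**2 + t + 2, t**2 + 2t + 2.
None of them divide P (all give nonzero remainder).
Degree-3 irreducible divisors: test the 8 monic irreducibles of degree 3 over GF(3).
None of them divide P (all give nonzero remainder).
No irreducible factor of degree ≤ 3 exists, so P is irreducible over GF(3).

Yes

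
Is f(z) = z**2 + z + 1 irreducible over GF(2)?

Check for roots in GF(2): f(0) = 1; f(1) = 1.
No roots. A degree-2 polynomial over a field with no linear factor is irreducible.

Yes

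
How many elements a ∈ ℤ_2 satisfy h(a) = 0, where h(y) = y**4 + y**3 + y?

1

Evaluate at each of the 2 elements of ℤ_2:
h(0) = 0 → root; h(1) = 1.
Roots: {0}.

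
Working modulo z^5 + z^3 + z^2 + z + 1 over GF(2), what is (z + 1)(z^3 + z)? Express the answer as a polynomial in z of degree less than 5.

Multiply in GF(2)[z]: (z + 1)·(z^3 + z) = z^4 + z^3 + z^2 + z.
Reduced: z^4 + z^3 + z^2 + z.

z^4 + z^3 + z^2 + z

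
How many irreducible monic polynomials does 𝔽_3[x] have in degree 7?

312

x^(3^7) − x is the product of all monic irreducibles of degree dividing 7; Möbius inversion gives N = (1/7) Σ μ(7/d)·3^d.
Divisors of 7: 1, 7; μ(7/d) for each: -1, 1.
Σ = − 3^1 + 3^7 = 2184.
N = 2184/7 = 312.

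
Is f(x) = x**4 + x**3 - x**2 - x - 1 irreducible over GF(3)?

Yes

Check for roots in GF(3): f(0) = 2; f(1) = 2; f(2) = 2.
No roots, so no linear factors.
Monic irreducibles of degree 2 over GF(3): x**2 + 1, x**2 + x - 1, x**2 - x - 1.
None of them divide f (all give nonzero remainder).
No irreducible factor of degree ≤ 2 exists, so f is irreducible over GF(3).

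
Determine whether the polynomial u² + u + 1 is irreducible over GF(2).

Write g(u) = u² + u + 1.
Check for roots in GF(2): g(0) = 1; g(1) = 1.
No roots. A degree-2 polynomial over a field with no linear factor is irreducible.

Yes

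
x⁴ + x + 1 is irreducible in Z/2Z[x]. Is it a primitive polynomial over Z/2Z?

Write f(x) = x⁴ + x + 1.
|GF(2^4)^×| = 2^4 − 1 = 15. Prime factorization: 15 = 3·5.
f is primitive ⇔ x has order 15 in GF(2)[x]/(f), i.e. x^(15/q) ≠ 1 for each prime q | 15.
x^(5) mod f = x² + x.
x^(3) mod f = x³.
None equal 1, so x has full order 15; f is primitive.

Yes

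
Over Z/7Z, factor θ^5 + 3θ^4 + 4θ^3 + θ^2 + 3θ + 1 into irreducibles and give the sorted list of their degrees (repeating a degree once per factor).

5

Write f(θ) = θ^5 + 3θ^4 + 4θ^3 + θ^2 + 3θ + 1.
Complete factorization: f(θ) = (θ^5 + 3θ^4 + 4θ^3 + θ^2 + 3θ + 1).
Factor degrees with multiplicity: 5 = 5.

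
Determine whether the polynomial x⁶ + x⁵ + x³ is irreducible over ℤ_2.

No

Write f(x) = x⁶ + x⁵ + x³.
Check for roots in ℤ_2: f(0) = 0 → root; f(1) = 1.
f(0) = 0, so (x) divides f(x); f is reducible.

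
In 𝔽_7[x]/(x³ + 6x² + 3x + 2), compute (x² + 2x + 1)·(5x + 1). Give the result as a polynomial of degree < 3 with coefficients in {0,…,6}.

2x^2 + 6x + 5

Multiply in 𝔽_7[x]: (x² + 2x + 1)·(5x + 1) = 5x³ + 4x² + 1.
Reduce using x³ ≡ x² + 4x + 5 (mod x³ + 6x² + 3x + 2).
Reduced: 2x² + 6x + 5.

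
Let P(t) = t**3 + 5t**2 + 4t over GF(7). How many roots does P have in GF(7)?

3

Evaluate at each of the 7 elements of GF(7):
P(0) = 0 → root; P(1) = 3; P(2) = 1; P(3) = 0 → root; P(4) = 6; P(5) = 4; P(6) = 0 → root.
Roots: {0, 3, 6}.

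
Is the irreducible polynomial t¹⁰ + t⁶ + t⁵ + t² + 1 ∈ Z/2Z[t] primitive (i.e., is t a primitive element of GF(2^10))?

Write f(t) = t¹⁰ + t⁶ + t⁵ + t² + 1.
|GF(2^10)^×| = 2^10 − 1 = 1023. Prime factorization: 1023 = 3·11·31.
f is primitive ⇔ t has order 1023 in GF(2)[t]/(f), i.e. t^(1023/q) ≠ 1 for each prime q | 1023.
t^(341) mod f = t⁹ + t⁸ + t⁷ + t⁶ + t + 1.
t^(93) mod f = t⁹ + t⁸ + t⁴ + t³.
t^(33) mod f = t⁹ + t⁷ + t⁵ + t³.
None equal 1, so t has full order 1023; f is primitive.

Yes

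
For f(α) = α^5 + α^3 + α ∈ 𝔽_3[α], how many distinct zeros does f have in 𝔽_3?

Evaluate at each of the 3 elements of 𝔽_3:
f(0) = 0 → root; f(1) = 0 → root; f(2) = 0 → root.
Roots: {0, 1, 2}.

3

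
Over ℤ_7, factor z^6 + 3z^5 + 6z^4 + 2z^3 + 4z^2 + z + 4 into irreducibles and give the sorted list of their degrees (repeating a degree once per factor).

Write f(z) = z^6 + 3z^5 + 6z^4 + 2z^3 + 4z^2 + z + 4.
Linear factors from roots: (z + 6), (z + 5), (z + 3).
Complete factorization: f(z) = (z + 3)·(z + 6)·(z + 5)^2·(z^2 + 5z + 2).
Factor degrees with multiplicity: 1 + 1 + 1 + 1 + 2 = 6.

1, 1, 1, 1, 2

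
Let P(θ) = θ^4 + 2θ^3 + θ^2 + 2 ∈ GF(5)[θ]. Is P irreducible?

Check for roots in GF(5): P(0) = 2; P(1) = 1; P(2) = 3; P(3) = 1; P(4) = 2.
No roots, so no linear factors.
Degree-2 irreducible divisors: test the 10 monic irreducibles of degree 2 over GF(5).
None of them divide P (all give nonzero remainder).
No irreducible factor of degree ≤ 2 exists, so P is irreducible over GF(5).

Yes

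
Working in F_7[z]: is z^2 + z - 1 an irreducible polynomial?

Write f(z) = z^2 + z - 1.
Check for roots in F_7: f(0) = 6; f(1) = 1; f(2) = 5; f(3) = 4; f(4) = 5; f(5) = 1; f(6) = 6.
No roots. A degree-2 polynomial over a field with no linear factor is irreducible.

Yes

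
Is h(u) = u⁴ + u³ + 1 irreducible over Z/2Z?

Yes

Check for roots in Z/2Z: h(0) = 1; h(1) = 1.
No roots, so no linear factors.
Monic irreducibles of degree 2 over GF(2): u² + u + 1.
None of them divide h (all give nonzero remainder).
No irreducible factor of degree ≤ 2 exists, so h is irreducible over GF(2).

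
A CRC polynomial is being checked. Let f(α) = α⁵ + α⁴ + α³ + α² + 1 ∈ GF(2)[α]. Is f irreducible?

Yes

Check for roots in GF(2): f(0) = 1; f(1) = 1.
No roots, so no linear factors.
Monic irreducibles of degree 2 over GF(2): α² + α + 1.
None of them divide f (all give nonzero remainder).
No irreducible factor of degree ≤ 2 exists, so f is irreducible over GF(2).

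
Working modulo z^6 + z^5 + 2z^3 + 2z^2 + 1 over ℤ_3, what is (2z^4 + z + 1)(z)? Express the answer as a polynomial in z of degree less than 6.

Multiply in ℤ_3[z]: (2z^4 + z + 1)·(z) = 2z^5 + z^2 + z.
Reduced: 2z^5 + z^2 + z.

2z^5 + z^2 + z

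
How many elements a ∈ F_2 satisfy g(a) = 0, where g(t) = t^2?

Evaluate at each of the 2 elements of F_2:
g(0) = 0 → root; g(1) = 1.
Roots: {0}.

1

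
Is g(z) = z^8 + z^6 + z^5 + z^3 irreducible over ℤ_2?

Check for roots in ℤ_2: g(0) = 0 → root; g(1) = 0 → root.
g(0) = 0, so (z) divides g(z); g is reducible.

No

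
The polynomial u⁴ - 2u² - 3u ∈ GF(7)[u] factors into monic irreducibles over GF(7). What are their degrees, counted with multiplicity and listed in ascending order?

Write g(u) = u⁴ - 2u² - 3u.
Linear factors from roots: (u), (u + 2).
Complete factorization: g(u) = (u)·(u + 2)·(u² - 2u + 2).
Factor degrees with multiplicity: 1 + 1 + 2 = 4.

1, 1, 2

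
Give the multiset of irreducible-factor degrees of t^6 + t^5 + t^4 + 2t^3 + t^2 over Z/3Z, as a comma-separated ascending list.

Write f(t) = t^6 + t^5 + t^4 + 2t^3 + t^2.
Roots in Z/3Z: f(0) = 0 → root; f(1) = 0 → root; f(2) = 0 → root.
Linear factors from roots: (t), (t + 2), (t + 1).
Complete factorization: f(t) = (t + 1)·(t + 2)·(t)^2·(t^2 + t + 2).
Factor degrees with multiplicity: 1 + 1 + 1 + 1 + 2 = 6.

1, 1, 1, 1, 2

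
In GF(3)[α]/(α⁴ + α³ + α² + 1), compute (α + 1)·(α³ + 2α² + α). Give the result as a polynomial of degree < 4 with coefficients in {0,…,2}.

2α^3 + 2α^2 + α + 2

Multiply in GF(3)[α]: (α + 1)·(α³ + 2α² + α) = α⁴ + α.
Reduce using α⁴ ≡ 2α³ + 2α² + 2 (mod α⁴ + α³ + α² + 1).
Reduced: 2α³ + 2α² + α + 2.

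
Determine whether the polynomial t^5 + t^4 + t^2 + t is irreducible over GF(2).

Write f(t) = t^5 + t^4 + t^2 + t.
Check for roots in GF(2): f(0) = 0 → root; f(1) = 0 → root.
f(0) = 0, so (t) divides f(t); f is reducible.

No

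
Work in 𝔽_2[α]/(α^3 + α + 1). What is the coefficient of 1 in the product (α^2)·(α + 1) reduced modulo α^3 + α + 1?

Multiply in 𝔽_2[α]: (α^2)·(α + 1) = α^3 + α^2.
Reduce using α^3 ≡ α + 1 (mod α^3 + α + 1).
Reduced: α^2 + α + 1.

1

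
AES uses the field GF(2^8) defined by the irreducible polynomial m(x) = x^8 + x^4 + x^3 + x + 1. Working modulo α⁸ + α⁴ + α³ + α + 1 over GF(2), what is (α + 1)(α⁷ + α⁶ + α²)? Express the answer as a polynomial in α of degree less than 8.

α^6 + α^4 + α^2 + α + 1

Multiply in GF(2)[α]: (α + 1)·(α⁷ + α⁶ + α²) = α⁸ + α⁶ + α³ + α².
Reduce using α⁸ ≡ α⁴ + α³ + α + 1 (mod α⁸ + α⁴ + α³ + α + 1).
Reduced: α⁶ + α⁴ + α² + α + 1.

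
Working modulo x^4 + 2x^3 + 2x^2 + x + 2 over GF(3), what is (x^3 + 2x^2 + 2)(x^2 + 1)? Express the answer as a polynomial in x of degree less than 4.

2x^3 + x + 2

Multiply in GF(3)[x]: (x^3 + 2x^2 + 2)·(x^2 + 1) = x^5 + 2x^4 + x^3 + x^2 + 2.
Reduce using x^4 ≡ x^3 + x^2 + 2x + 1 (mod x^4 + 2x^3 + 2x^2 + x + 2).
Reduced: 2x^3 + x + 2.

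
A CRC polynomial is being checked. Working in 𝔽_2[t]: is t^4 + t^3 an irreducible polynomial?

No

Write f(t) = t^4 + t^3.
Check for roots in 𝔽_2: f(0) = 0 → root; f(1) = 0 → root.
f(0) = 0, so (t) divides f(t); f is reducible.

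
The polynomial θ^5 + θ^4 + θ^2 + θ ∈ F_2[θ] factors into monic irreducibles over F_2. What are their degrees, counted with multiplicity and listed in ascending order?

1, 1, 1, 2

Write h(θ) = θ^5 + θ^4 + θ^2 + θ.
Roots in F_2: h(0) = 0 → root; h(1) = 0 → root.
Linear factors from roots: (θ), (θ + 1).
Complete factorization: h(θ) = (θ)·(θ + 1)^2·(θ^2 + θ + 1).
Factor degrees with multiplicity: 1 + 1 + 1 + 2 = 5.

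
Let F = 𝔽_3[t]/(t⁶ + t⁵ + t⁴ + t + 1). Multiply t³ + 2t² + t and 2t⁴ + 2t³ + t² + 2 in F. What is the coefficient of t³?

0

Multiply in 𝔽_3[t]: (t³ + 2t² + t)·(2t⁴ + 2t³ + t² + 2) = 2t⁷ + t⁵ + t⁴ + t² + 2t.
Reduce using t⁶ ≡ 2t⁵ + 2t⁴ + 2t + 2 (mod t⁶ + t⁵ + t⁴ + t + 1).
Reduced: t⁵ + 2t² + 2t + 2.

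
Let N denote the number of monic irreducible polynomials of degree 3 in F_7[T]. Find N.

The number of monic irreducibles of degree 3 over GF(7) is (1/3)·Σ_{d∣3} μ(3/d) 7^d.
Divisors of 3: 1, 3; μ(3/d) for each: -1, 1.
Σ = − 7^1 + 7^3 = 336.
N = 336/3 = 112.

112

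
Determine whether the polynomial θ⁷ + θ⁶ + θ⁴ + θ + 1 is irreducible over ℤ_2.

Write P(θ) = θ⁷ + θ⁶ + θ⁴ + θ + 1.
Check for roots in ℤ_2: P(0) = 1; P(1) = 1.
No roots, so no linear factors.
Monic irreducibles of degree 2 over GF(2): θ² + θ + 1.
None of them divide P (all give nonzero remainder).
Monic irreducibles of degree 3 over GF(2): θ³ + θ + 1, θ³ + θ² + 1.
None of them divide P (all give nonzero remainder).
No irreducible factor of degree ≤ 3 exists, so P is irreducible over GF(2).

Yes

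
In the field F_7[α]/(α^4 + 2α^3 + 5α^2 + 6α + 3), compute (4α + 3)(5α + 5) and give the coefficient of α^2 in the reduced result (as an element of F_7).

Multiply in F_7[α]: (4α + 3)·(5α + 5) = 6α^2 + 1.
Reduced: 6α^2 + 1.

6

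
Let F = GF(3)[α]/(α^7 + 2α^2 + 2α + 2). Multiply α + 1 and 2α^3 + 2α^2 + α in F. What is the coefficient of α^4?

Multiply in GF(3)[α]: (α + 1)·(2α^3 + 2α^2 + α) = 2α^4 + α^3 + α.
Reduced: 2α^4 + α^3 + α.

2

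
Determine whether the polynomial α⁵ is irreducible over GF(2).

Write P(α) = α⁵.
Check for roots in GF(2): P(0) = 0 → root; P(1) = 1.
P(0) = 0, so (α) divides P(α); P is reducible.

No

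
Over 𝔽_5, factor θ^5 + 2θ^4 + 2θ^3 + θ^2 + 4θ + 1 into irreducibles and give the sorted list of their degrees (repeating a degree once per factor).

5

Write g(θ) = θ^5 + 2θ^4 + 2θ^3 + θ^2 + 4θ + 1.
Roots in 𝔽_5: g(0) = 1; g(1) = 1; g(2) = 3; g(3) = 1; g(4) = 2.
Complete factorization: g(θ) = (θ^5 + 2θ^4 + 2θ^3 + θ^2 + 4θ + 1).
Factor degrees with multiplicity: 5 = 5.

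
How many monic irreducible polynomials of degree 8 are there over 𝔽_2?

Gauss's count: N_{2}(8) = (1/8) Σ_{d|8} μ(8/d)·2^d.
Divisors of 8: 1, 2, 4, 8; μ(8/d) for each: 0, 0, -1, 1.
Σ = − 2^4 + 2^8 = 240.
N = 240/8 = 30.

30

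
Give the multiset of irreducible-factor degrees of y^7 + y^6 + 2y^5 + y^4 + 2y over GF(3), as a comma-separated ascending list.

Write h(y) = y^7 + y^6 + 2y^5 + y^4 + 2y.
Roots in GF(3): h(0) = 0 → root; h(1) = 1; h(2) = 0 → root.
Linear factors from roots: (y), (y + 1).
Complete factorization: h(y) = (y)·(y + 1)^2·(y^2 + 1)·(y^2 + 2y + 2).
Factor degrees with multiplicity: 1 + 1 + 1 + 2 + 2 = 7.

1, 1, 1, 2, 2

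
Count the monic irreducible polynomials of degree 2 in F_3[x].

3

By the necklace-counting formula, N_3(2) = (1/2) Σ_{d|2} μ(2/d)·3^d.
Divisors of 2: 1, 2; μ(2/d) for each: -1, 1.
Σ = − 3^1 + 3^2 = 6.
N = 6/2 = 3.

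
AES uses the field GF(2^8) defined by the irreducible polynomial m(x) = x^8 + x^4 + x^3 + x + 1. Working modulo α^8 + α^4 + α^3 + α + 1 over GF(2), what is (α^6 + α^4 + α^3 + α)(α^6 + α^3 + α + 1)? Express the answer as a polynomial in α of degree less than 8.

Multiply in GF(2)[α]: (α^6 + α^4 + α^3 + α)·(α^6 + α^3 + α + 1) = α^12 + α^10 + α^7 + α^5 + α^4 + α^3 + α^2 + α.
Reduce using α^8 ≡ α^4 + α^3 + α + 1 (mod α^8 + α^4 + α^3 + α + 1).
Reduced: α^6 + α^5 + α^4 + α^3 + 1.

α^6 + α^5 + α^4 + α^3 + 1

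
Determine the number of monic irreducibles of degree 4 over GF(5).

150

The number of monic irreducibles of degree 4 over GF(5) is (1/4)·Σ_{d∣4} μ(4/d) 5^d.
Divisors of 4: 1, 2, 4; μ(4/d) for each: 0, -1, 1.
Σ = − 5^2 + 5^4 = 600.
N = 600/4 = 150.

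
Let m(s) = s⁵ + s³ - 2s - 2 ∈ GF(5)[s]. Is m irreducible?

Check for roots in GF(5): m(0) = 3; m(1) = 3; m(2) = 4; m(3) = 2; m(4) = 3.
No roots, so no linear factors.
Degree-2 irreducible divisors: test the 10 monic irreducibles of degree 2 over GF(5).
None of them divide m (all give nonzero remainder).
No irreducible factor of degree ≤ 2 exists, so m is irreducible over GF(5).

Yes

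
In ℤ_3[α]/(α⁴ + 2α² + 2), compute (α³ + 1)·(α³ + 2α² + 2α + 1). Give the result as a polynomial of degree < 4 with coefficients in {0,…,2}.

α^3 + α + 1

Multiply in ℤ_3[α]: (α³ + 1)·(α³ + 2α² + 2α + 1) = α⁶ + 2α⁵ + 2α⁴ + 2α³ + 2α² + 2α + 1.
Reduce using α⁴ ≡ α² + 1 (mod α⁴ + 2α² + 2).
Reduced: α³ + α + 1.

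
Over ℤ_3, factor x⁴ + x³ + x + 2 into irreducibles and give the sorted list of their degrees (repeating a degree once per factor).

2, 2

Write h(x) = x⁴ + x³ + x + 2.
Roots in ℤ_3: h(0) = 2; h(1) = 2; h(2) = 1.
Complete factorization: h(x) = (x² + 1)·(x² + x + 2).
Factor degrees with multiplicity: 2 + 2 = 4.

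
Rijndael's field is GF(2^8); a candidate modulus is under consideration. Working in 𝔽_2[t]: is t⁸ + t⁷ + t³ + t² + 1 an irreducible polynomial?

Write f(t) = t⁸ + t⁷ + t³ + t² + 1.
Check for roots in 𝔽_2: f(0) = 1; f(1) = 1.
No roots, so no linear factors.
Monic irreducibles of degree 2 over GF(2): t² + t + 1.
None of them divide f (all give nonzero remainder).
Monic irreducibles of degree 3 over GF(2): t³ + t + 1, t³ + t² + 1.
None of them divide f (all give nonzero remainder).
Monic irreducibles of degree 4 over GF(2): t⁴ + t + 1, t⁴ + t³ + 1, t⁴ + t³ + t² + t + 1.
None of them divide f (all give nonzero remainder).
No irreducible factor of degree ≤ 4 exists, so f is irreducible over GF(2).

Yes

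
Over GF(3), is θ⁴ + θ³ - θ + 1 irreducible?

Write f(θ) = θ⁴ + θ³ - θ + 1.
Check for roots in GF(3): f(0) = 1; f(1) = 2; f(2) = 2.
No roots, so no linear factors.
Monic irreducibles of degree 2 over GF(3): θ² + 1, θ² + θ - 1, θ² - θ - 1.
None of them divide f (all give nonzero remainder).
No irreducible factor of degree ≤ 2 exists, so f is irreducible over GF(3).

Yes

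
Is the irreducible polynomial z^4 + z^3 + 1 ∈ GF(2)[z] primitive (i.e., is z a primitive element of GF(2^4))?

Yes

Write f(z) = z^4 + z^3 + 1.
|GF(2^4)^×| = 2^4 − 1 = 15. Prime factorization: 15 = 3·5.
f is primitive ⇔ z has order 15 in GF(2)[z]/(f), i.e. z^(15/q) ≠ 1 for each prime q | 15.
z^(5) mod f = z^3 + z + 1.
z^(3) mod f = z^3.
None equal 1, so z has full order 15; f is primitive.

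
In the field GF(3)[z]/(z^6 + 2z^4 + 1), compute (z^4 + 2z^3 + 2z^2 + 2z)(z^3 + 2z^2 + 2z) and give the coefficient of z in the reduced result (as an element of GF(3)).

2

Multiply in GF(3)[z]: (z^4 + 2z^3 + 2z^2 + 2z)·(z^3 + 2z^2 + 2z) = z^7 + z^6 + 2z^5 + z^4 + 2z^3 + z^2.
Reduce using z^6 ≡ z^4 + 2 (mod z^6 + 2z^4 + 1).
Reduced: 2z^4 + 2z^3 + z^2 + 2z + 2.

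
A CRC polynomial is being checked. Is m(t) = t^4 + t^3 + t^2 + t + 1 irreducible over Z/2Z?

Yes

Check for roots in Z/2Z: m(0) = 1; m(1) = 1.
No roots, so no linear factors.
Monic irreducibles of degree 2 over GF(2): t^2 + t + 1.
None of them divide m (all give nonzero remainder).
No irreducible factor of degree ≤ 2 exists, so m is irreducible over GF(2).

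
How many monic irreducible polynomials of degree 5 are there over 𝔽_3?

48

x^(3^5) − x is the product of all monic irreducibles of degree dividing 5; Möbius inversion gives N = (1/5) Σ μ(5/d)·3^d.
Divisors of 5: 1, 5; μ(5/d) for each: -1, 1.
Σ = − 3^1 + 3^5 = 240.
N = 240/5 = 48.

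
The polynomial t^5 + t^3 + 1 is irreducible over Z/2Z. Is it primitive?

Yes

Write f(t) = t^5 + t^3 + 1.
|GF(2^5)^×| = 2^5 − 1 = 31. Prime factorization: 31 = 31.
f is primitive ⇔ t has order 31 in GF(2)[t]/(f), i.e. t^(31/q) ≠ 1 for each prime q | 31.
t^(1) mod f = t.
None equal 1, so t has full order 31; f is primitive.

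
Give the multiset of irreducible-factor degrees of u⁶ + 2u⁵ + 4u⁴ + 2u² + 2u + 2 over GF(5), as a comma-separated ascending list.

Write h(u) = u⁶ + 2u⁵ + 4u⁴ + 2u² + 2u + 2.
Roots in GF(5): h(0) = 2; h(1) = 3; h(2) = 1; h(3) = 0 → root; h(4) = 0 → root.
Linear factors from roots: (u + 2), (u + 1).
Complete factorization: h(u) = (u + 1)·(u + 2)·(u² + 3)·(u² + 4u + 2).
Factor degrees with multiplicity: 1 + 1 + 2 + 2 = 6.

1, 1, 2, 2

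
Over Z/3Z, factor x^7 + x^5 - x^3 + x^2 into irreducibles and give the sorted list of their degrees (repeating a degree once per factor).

Write f(x) = x^7 + x^5 - x^3 + x^2.
Roots in Z/3Z: f(0) = 0 → root; f(1) = 2; f(2) = 0 → root.
Linear factors from roots: (x), (x + 1).
Complete factorization: f(x) = (x + 1)·(x)^2·(x^2 + x - 1)^2.
Factor degrees with multiplicity: 1 + 1 + 1 + 2 + 2 = 7.

1, 1, 1, 2, 2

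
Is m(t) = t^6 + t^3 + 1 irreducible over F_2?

Check for roots in F_2: m(0) = 1; m(1) = 1.
No roots, so no linear factors.
Monic irreducibles of degree 2 over GF(2): t^2 + t + 1.
None of them divide m (all give nonzero remainder).
Monic irreducibles of degree 3 over GF(2): t^3 + t + 1, t^3 + t^2 + 1.
None of them divide m (all give nonzero remainder).
No irreducible factor of degree ≤ 3 exists, so m is irreducible over GF(2).

Yes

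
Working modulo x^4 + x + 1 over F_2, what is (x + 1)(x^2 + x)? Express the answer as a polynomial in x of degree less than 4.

x^3 + x

Multiply in F_2[x]: (x + 1)·(x^2 + x) = x^3 + x.
Reduced: x^3 + x.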